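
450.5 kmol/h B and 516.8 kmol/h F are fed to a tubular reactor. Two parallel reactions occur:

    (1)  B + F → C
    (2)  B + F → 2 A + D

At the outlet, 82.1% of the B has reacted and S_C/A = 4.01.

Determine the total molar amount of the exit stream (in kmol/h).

Conversion of B: B consumed = 0.821 × 450.5 = 369.9 kmol/h = 1ξ₁ + 1ξ₂.
Selectivity: 1ξ₁ / (2ξ₂) = 4.01 → ξ₁ = 8.02 ξ₂.
Substitute: (1·8.02 + 1) ξ₂ = 369.9 → ξ₂ = 41 kmol/h, ξ₁ = 328.9 kmol/h.
Outlet amounts (n = n₀ + Σ ν·ξ):
  B: 450.5 − 1(328.9) − 1(41) = 80.64
  F: 516.8 − 1(328.9) − 1(41) = 146.9
  C: 0 + 1(328.9) = 328.9
  A: 0 + 2(41) = 82.01
  D: 0 + 1(41) = 41
Total out = 80.64 + 146.9 + 328.9 + 82.01 + 41 = 679.4 kmol/h.

679 kmol/h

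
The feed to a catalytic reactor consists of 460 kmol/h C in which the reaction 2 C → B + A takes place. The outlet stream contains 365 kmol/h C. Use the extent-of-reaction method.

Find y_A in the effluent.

For C: n = n₀ − 2ξ → 365 = 460 − 2ξ, giving ξ = 47.5 kmol/h.
Outlet amounts (n = n₀ + ν ξ):
  C: 460 − 2(47.5) = 365
  B: 0 + 1(47.5) = 47.5
  A: 0 + 1(47.5) = 47.5
Total out = 460 kmol/h; y_A = 47.5 / 460 = 0.1033.

0.103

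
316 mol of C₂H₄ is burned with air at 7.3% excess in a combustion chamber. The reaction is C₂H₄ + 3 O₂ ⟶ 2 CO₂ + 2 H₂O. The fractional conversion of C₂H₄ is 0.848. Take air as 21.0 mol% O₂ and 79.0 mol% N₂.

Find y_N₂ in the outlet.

0.742

Stoichiometric O₂ = 3 × 316 = 948 mol; O₂ fed = 948 × 1.073 = 1017 mol.
N₂ fed = 1017 × 79/21 = 3827 mol.
Fuel reacted = 0.848 × 316 → ξ = 268 mol.
Outlet (n = n₀ + ν ξ):
  C₂H₄: 316 − 1(268) = 48.03
  O₂: 1017 − 3(268) = 213.3
  N₂: 3827 (inert)
  CO₂: 0 + 2(268) = 535.9
  H₂O: 0 + 2(268) = 535.9
Total out = 5160 mol; y_N₂ = 3827 / 5160 = 0.7416.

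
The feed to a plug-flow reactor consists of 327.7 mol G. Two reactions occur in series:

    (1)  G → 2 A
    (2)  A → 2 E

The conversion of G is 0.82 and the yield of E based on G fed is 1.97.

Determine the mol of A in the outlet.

Conversion of G: G consumed = 1ξ₁ = 0.82 × 327.7 → ξ₁ = 268.7 mol.
Yield of E: 2ξ₂ / 327.7 = 1.97 → ξ₂ = 322.8 mol.
Outlet amounts (n = n₀ + Σ ν·ξ):
  G: 327.7 − 1(268.7) = 58.99
  A: 0 + 2(268.7) − 1(322.8) = 214.6
  E: 0 + 2(322.8) = 645.6

215 mol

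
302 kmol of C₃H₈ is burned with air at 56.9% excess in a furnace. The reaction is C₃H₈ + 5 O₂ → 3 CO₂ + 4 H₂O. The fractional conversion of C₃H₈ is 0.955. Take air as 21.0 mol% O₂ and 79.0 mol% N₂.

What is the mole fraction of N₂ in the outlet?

Stoichiometric O₂ = 5 × 302 = 1510 kmol; O₂ fed = 1510 × 1.569 = 2369 kmol.
N₂ fed = 2369 × 79/21 = 8913 kmol.
Fuel reacted = 0.955 × 302 → ξ = 288.4 kmol.
Outlet (n = n₀ + ν ξ):
  C₃H₈: 302 − 1(288.4) = 13.59
  O₂: 2369 − 5(288.4) = 927.1
  N₂: 8913 (inert)
  CO₂: 0 + 3(288.4) = 865.2
  H₂O: 0 + 4(288.4) = 1154
Total out = 11870 kmol; y_N₂ = 8913 / 11870 = 0.7507.

0.751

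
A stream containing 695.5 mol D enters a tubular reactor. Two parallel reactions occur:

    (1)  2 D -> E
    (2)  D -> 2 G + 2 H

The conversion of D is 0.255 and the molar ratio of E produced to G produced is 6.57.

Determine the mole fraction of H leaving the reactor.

0.0207

Conversion of D: D consumed = 0.255 × 695.5 = 177.4 mol = 2ξ₁ + 1ξ₂.
Selectivity: 1ξ₁ / (2ξ₂) = 6.57 → ξ₁ = 13.14 ξ₂.
Substitute: (2·13.14 + 1) ξ₂ = 177.4 → ξ₂ = 6.501 mol, ξ₁ = 85.43 mol.
Outlet amounts (n = n₀ + Σ ν·ξ):
  D: 695.5 − 2(85.43) − 1(6.501) = 518.1
  E: 0 + 1(85.43) = 85.43
  G: 0 + 2(6.501) = 13
  H: 0 + 2(6.501) = 13
Total out = 629.6 mol; y_H = 13 / 629.6 = 0.02065.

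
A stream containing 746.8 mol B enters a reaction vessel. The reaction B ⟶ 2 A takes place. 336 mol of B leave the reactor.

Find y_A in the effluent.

For B: n = n₀ − 1ξ → 336 = 746.8 − 1ξ, giving ξ = 410.8 mol.
Outlet amounts (n = n₀ + ν ξ):
  B: 746.8 − 1(410.8) = 336
  A: 0 + 2(410.8) = 821.6
Total out = 1158 mol; y_A = 821.6 / 1158 = 0.7097.

0.71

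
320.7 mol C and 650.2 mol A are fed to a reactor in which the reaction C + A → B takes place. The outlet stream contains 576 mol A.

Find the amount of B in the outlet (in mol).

For A: n = n₀ − 1ξ → 576 = 650.2 − 1ξ, giving ξ = 74.2 mol.
Outlet amounts (n = n₀ + ν ξ):
  C: 320.7 − 1(74.2) = 246.5
  A: 650.2 − 1(74.2) = 576
  B: 0 + 1(74.2) = 74.2

74.2 mol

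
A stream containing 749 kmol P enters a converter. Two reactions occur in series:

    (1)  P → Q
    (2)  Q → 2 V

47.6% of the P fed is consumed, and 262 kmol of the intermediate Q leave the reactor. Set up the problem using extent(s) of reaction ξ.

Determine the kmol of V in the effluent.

189 kmol

Conversion of P: P consumed = 1ξ₁ = 0.476 × 749 → ξ₁ = 356.5 kmol.
Q balance: n_Q = 0 + 1ξ₁ − 1ξ₂ = 262 → ξ₂ = (1·356.5 − 262)/1 = 94.52 kmol.
Outlet amounts (n = n₀ + Σ ν·ξ):
  P: 749 − 1(356.5) = 392.5
  Q: 0 + 1(356.5) − 1(94.52) = 262
  V: 0 + 2(94.52) = 189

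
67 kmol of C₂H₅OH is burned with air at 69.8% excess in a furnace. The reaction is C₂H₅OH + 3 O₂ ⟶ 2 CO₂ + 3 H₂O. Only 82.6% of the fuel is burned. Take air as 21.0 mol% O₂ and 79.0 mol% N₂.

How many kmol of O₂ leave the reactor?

Stoichiometric O₂ = 3 × 67 = 201 kmol; O₂ fed = 201 × 1.698 = 341.3 kmol.
N₂ fed = 341.3 × 79/21 = 1284 kmol.
Fuel reacted = 0.826 × 67 → ξ = 55.34 kmol.
Outlet (n = n₀ + ν ξ):
  C₂H₅OH: 67 − 1(55.34) = 11.66
  O₂: 341.3 − 3(55.34) = 175.3
  N₂: 1284 (inert)
  CO₂: 0 + 2(55.34) = 110.7
  H₂O: 0 + 3(55.34) = 166

175 kmol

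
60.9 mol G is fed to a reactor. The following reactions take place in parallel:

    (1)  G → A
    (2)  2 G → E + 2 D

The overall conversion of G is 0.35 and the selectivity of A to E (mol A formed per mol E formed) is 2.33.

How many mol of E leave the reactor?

Conversion of G: G consumed = 0.35 × 60.9 = 21.31 mol = 1ξ₁ + 2ξ₂.
Selectivity: 1ξ₁ / (1ξ₂) = 2.33 → ξ₁ = 2.33 ξ₂.
Substitute: (1·2.33 + 2) ξ₂ = 21.31 → ξ₂ = 4.923 mol, ξ₁ = 11.47 mol.
Outlet amounts (n = n₀ + Σ ν·ξ):
  G: 60.9 − 1(11.47) − 2(4.923) = 39.59
  A: 0 + 1(11.47) = 11.47
  E: 0 + 1(4.923) = 4.923
  D: 0 + 2(4.923) = 9.845

4.92 mol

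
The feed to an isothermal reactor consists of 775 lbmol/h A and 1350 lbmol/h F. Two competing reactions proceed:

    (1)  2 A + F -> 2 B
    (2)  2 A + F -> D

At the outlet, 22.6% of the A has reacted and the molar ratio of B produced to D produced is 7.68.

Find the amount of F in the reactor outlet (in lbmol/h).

1260 lbmol/h

Conversion of A: A consumed = 0.226 × 775 = 175.2 lbmol/h = 2ξ₁ + 2ξ₂.
Selectivity: 2ξ₁ / (1ξ₂) = 7.68 → ξ₁ = 3.84 ξ₂.
Substitute: (2·3.84 + 2) ξ₂ = 175.2 → ξ₂ = 18.09 lbmol/h, ξ₁ = 69.48 lbmol/h.
Outlet amounts (n = n₀ + Σ ν·ξ):
  A: 775 − 2(69.48) − 2(18.09) = 599.9
  F: 1350 − 1(69.48) − 1(18.09) = 1262
  B: 0 + 2(69.48) = 139
  D: 0 + 1(18.09) = 18.09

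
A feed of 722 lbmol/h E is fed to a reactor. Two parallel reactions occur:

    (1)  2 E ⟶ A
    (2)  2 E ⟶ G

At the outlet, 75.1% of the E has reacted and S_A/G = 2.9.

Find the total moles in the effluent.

Conversion of E: E consumed = 0.751 × 722 = 542.2 lbmol/h = 2ξ₁ + 2ξ₂.
Selectivity: 1ξ₁ / (1ξ₂) = 2.9 → ξ₁ = 2.9 ξ₂.
Substitute: (2·2.9 + 2) ξ₂ = 542.2 → ξ₂ = 69.52 lbmol/h, ξ₁ = 201.6 lbmol/h.
Outlet amounts (n = n₀ + Σ ν·ξ):
  E: 722 − 2(201.6) − 2(69.52) = 179.8
  A: 0 + 1(201.6) = 201.6
  G: 0 + 1(69.52) = 69.52
Total out = 179.8 + 201.6 + 69.52 = 450.9 lbmol/h.

451 lbmol/h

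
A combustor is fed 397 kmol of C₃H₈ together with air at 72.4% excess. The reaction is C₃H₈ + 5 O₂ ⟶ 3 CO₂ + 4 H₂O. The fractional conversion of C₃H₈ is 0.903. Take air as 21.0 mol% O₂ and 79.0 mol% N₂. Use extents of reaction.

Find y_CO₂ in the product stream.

0.0631

Stoichiometric O₂ = 5 × 397 = 1985 kmol; O₂ fed = 1985 × 1.724 = 3422 kmol.
N₂ fed = 3422 × 79/21 = 12870 kmol.
Fuel reacted = 0.903 × 397 → ξ = 358.5 kmol.
Outlet (n = n₀ + ν ξ):
  C₃H₈: 397 − 1(358.5) = 38.51
  O₂: 3422 − 5(358.5) = 1630
  N₂: 12870 (inert)
  CO₂: 0 + 3(358.5) = 1075
  H₂O: 0 + 4(358.5) = 1434
Total out = 17050 kmol; y_CO₂ = 1075 / 17050 = 0.06307.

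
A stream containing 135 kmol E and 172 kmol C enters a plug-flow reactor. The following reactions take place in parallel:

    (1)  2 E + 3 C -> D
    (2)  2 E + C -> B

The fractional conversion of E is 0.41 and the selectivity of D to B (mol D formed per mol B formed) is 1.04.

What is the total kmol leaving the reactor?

Conversion of E: E consumed = 0.41 × 135 = 55.35 kmol = 2ξ₁ + 2ξ₂.
Selectivity: 1ξ₁ / (1ξ₂) = 1.04 → ξ₁ = 1.04 ξ₂.
Substitute: (2·1.04 + 2) ξ₂ = 55.35 → ξ₂ = 13.57 kmol, ξ₁ = 14.11 kmol.
Outlet amounts (n = n₀ + Σ ν·ξ):
  E: 135 − 2(14.11) − 2(13.57) = 79.65
  C: 172 − 3(14.11) − 1(13.57) = 116.1
  D: 0 + 1(14.11) = 14.11
  B: 0 + 1(13.57) = 13.57
Total out = 79.65 + 116.1 + 14.11 + 13.57 = 223.4 kmol.

223 kmol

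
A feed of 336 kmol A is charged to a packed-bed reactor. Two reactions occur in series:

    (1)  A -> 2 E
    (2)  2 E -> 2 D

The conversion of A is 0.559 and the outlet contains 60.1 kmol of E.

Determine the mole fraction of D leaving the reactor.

Conversion of A: A consumed = 1ξ₁ = 0.559 × 336 → ξ₁ = 187.8 kmol.
E balance: n_E = 0 + 2ξ₁ − 2ξ₂ = 60.1 → ξ₂ = (2·187.8 − 60.1)/2 = 157.8 kmol.
Outlet amounts (n = n₀ + Σ ν·ξ):
  A: 336 − 1(187.8) = 148.2
  E: 0 + 2(187.8) − 2(157.8) = 60.1
  D: 0 + 2(157.8) = 315.5
Total out = 523.8 kmol; y_D = 315.5 / 523.8 = 0.6024.

0.602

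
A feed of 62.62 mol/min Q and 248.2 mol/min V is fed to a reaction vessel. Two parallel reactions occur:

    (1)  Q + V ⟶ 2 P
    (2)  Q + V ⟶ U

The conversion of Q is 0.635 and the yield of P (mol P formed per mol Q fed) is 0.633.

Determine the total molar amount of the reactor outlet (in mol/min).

Yield of P: 2ξ₁ / 62.62 = 0.633 → ξ₁ = 19.82 mol/min.
Conversion of Q: 1ξ₁ + 1ξ₂ = 0.635 × 62.62 = 39.76 → ξ₂ = 19.94 mol/min.
Outlet amounts (n = n₀ + Σ ν·ξ):
  Q: 62.62 − 1(19.82) − 1(19.94) = 22.86
  V: 248.2 − 1(19.82) − 1(19.94) = 208.4
  P: 0 + 2(19.82) = 39.64
  U: 0 + 1(19.94) = 19.94
Total out = 22.86 + 208.4 + 39.64 + 19.94 = 290.9 mol/min.

291 mol/min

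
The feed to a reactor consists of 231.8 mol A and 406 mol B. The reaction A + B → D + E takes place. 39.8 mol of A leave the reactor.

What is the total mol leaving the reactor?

638 mol

For A: n = n₀ − 1ξ → 39.8 = 231.8 − 1ξ, giving ξ = 192 mol.
Outlet amounts (n = n₀ + ν ξ):
  A: 231.8 − 1(192) = 39.8
  B: 406 − 1(192) = 214
  D: 0 + 1(192) = 192
  E: 0 + 1(192) = 192
Total out = 39.8 + 214 + 192 + 192 = 637.8 mol.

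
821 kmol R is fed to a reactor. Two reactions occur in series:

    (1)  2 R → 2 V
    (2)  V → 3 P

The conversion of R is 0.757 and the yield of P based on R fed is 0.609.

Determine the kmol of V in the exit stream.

Conversion of R: R consumed = 2ξ₁ = 0.757 × 821 → ξ₁ = 310.7 kmol.
Yield of P: 3ξ₂ / 821 = 0.609 → ξ₂ = 166.7 kmol.
Outlet amounts (n = n₀ + Σ ν·ξ):
  R: 821 − 2(310.7) = 199.5
  V: 0 + 2(310.7) − 1(166.7) = 454.8
  P: 0 + 3(166.7) = 500

455 kmol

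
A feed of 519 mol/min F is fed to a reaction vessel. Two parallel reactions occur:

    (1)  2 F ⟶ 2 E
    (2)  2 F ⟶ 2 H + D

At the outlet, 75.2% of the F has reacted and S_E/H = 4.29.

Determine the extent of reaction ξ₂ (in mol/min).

ξ₂ = 36.9 mol/min

Conversion of F: F consumed = 0.752 × 519 = 390.3 mol/min = 2ξ₁ + 2ξ₂.
Selectivity: 2ξ₁ / (2ξ₂) = 4.29 → ξ₁ = 4.29 ξ₂.
Substitute: (2·4.29 + 2) ξ₂ = 390.3 → ξ₂ = 36.89 mol/min, ξ₁ = 158.3 mol/min.
Outlet amounts (n = n₀ + Σ ν·ξ):
  F: 519 − 2(158.3) − 2(36.89) = 128.7
  E: 0 + 2(158.3) = 316.5
  H: 0 + 2(36.89) = 73.78
  D: 0 + 1(36.89) = 36.89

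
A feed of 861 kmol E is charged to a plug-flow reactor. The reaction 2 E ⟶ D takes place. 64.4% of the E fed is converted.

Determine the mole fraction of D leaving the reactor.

0.475

E reacted = 0.644 × 861 = 554.5 kmol; ν_E = −2, so ξ = 554.5/2 = 277.2 kmol.
Outlet amounts (n = n₀ + ν ξ):
  E: 861 − 2(277.2) = 306.5
  D: 0 + 1(277.2) = 277.2
Total out = 583.8 kmol; y_D = 277.2 / 583.8 = 0.4749.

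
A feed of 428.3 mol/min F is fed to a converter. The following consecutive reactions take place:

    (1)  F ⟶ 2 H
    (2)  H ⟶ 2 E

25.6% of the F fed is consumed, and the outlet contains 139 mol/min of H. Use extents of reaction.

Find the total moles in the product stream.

Conversion of F: F consumed = 1ξ₁ = 0.256 × 428.3 → ξ₁ = 109.6 mol/min.
H balance: n_H = 0 + 2ξ₁ − 1ξ₂ = 139 → ξ₂ = (2·109.6 − 139)/1 = 80.29 mol/min.
Outlet amounts (n = n₀ + Σ ν·ξ):
  F: 428.3 − 1(109.6) = 318.7
  H: 0 + 2(109.6) − 1(80.29) = 139
  E: 0 + 2(80.29) = 160.6
Total out = 318.7 + 139 + 160.6 = 618.2 mol/min.

618 mol/min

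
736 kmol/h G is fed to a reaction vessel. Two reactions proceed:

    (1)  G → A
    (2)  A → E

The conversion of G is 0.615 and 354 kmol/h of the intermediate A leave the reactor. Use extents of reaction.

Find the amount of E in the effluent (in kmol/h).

98.6 kmol/h

Conversion of G: G consumed = 1ξ₁ = 0.615 × 736 → ξ₁ = 452.6 kmol/h.
A balance: n_A = 0 + 1ξ₁ − 1ξ₂ = 354 → ξ₂ = (1·452.6 − 354)/1 = 98.64 kmol/h.
Outlet amounts (n = n₀ + Σ ν·ξ):
  G: 736 − 1(452.6) = 283.4
  A: 0 + 1(452.6) − 1(98.64) = 354
  E: 0 + 1(98.64) = 98.64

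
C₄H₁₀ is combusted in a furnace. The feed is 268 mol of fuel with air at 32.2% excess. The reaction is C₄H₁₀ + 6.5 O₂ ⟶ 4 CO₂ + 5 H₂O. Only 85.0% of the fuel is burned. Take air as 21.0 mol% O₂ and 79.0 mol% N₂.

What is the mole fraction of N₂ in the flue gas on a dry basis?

0.83

Stoichiometric O₂ = 6.5 × 268 = 1742 mol; O₂ fed = 1742 × 1.322 = 2303 mol.
N₂ fed = 2303 × 79/21 = 8663 mol.
Fuel reacted = 0.85 × 268 → ξ = 227.8 mol.
Outlet (n = n₀ + ν ξ):
  C₄H₁₀: 268 − 1(227.8) = 40.2
  O₂: 2303 − 6.5(227.8) = 822.2
  N₂: 8663 (inert)
  CO₂: 0 + 4(227.8) = 911.2
  H₂O: 0 + 5(227.8) = 1139
Dry total = 10440 mol; y_N₂ (dry) = 8663 / 10440 = 0.8301.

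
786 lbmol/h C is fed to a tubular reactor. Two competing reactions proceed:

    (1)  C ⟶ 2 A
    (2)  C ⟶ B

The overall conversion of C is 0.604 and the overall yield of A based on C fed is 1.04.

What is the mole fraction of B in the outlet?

0.0553

Yield of A: 2ξ₁ / 786 = 1.04 → ξ₁ = 408.7 lbmol/h.
Conversion of C: 1ξ₁ + 1ξ₂ = 0.604 × 786 = 474.7 → ξ₂ = 66.02 lbmol/h.
Outlet amounts (n = n₀ + Σ ν·ξ):
  C: 786 − 1(408.7) − 1(66.02) = 311.3
  A: 0 + 2(408.7) = 817.4
  B: 0 + 1(66.02) = 66.02
Total out = 1195 lbmol/h; y_B = 66.02 / 1195 = 0.05526.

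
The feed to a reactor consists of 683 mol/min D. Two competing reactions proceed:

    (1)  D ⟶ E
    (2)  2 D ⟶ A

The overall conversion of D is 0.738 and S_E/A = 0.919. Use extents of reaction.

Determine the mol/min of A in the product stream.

Conversion of D: D consumed = 0.738 × 683 = 504.1 mol/min = 1ξ₁ + 2ξ₂.
Selectivity: 1ξ₁ / (1ξ₂) = 0.919 → ξ₁ = 0.919 ξ₂.
Substitute: (1·0.919 + 2) ξ₂ = 504.1 → ξ₂ = 172.7 mol/min, ξ₁ = 158.7 mol/min.
Outlet amounts (n = n₀ + Σ ν·ξ):
  D: 683 − 1(158.7) − 2(172.7) = 178.9
  E: 0 + 1(158.7) = 158.7
  A: 0 + 1(172.7) = 172.7

173 mol/min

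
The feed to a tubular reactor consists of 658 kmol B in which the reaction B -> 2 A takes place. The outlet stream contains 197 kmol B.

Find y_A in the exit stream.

0.824

For B: n = n₀ − 1ξ → 197 = 658 − 1ξ, giving ξ = 461 kmol.
Outlet amounts (n = n₀ + ν ξ):
  B: 658 − 1(461) = 197
  A: 0 + 2(461) = 922
Total out = 1119 kmol; y_A = 922 / 1119 = 0.8239.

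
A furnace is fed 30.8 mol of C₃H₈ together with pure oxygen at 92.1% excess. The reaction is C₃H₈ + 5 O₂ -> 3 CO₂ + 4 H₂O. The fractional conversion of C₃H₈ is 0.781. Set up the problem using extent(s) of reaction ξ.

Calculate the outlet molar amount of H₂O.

96.2 mol

Stoichiometric O₂ = 5 × 30.8 = 154 mol; O₂ fed = 154 × 1.921 = 295.8 mol.
Fuel reacted = 0.781 × 30.8 → ξ = 24.05 mol.
Outlet (n = n₀ + ν ξ):
  C₃H₈: 30.8 − 1(24.05) = 6.745
  O₂: 295.8 − 5(24.05) = 175.6
  CO₂: 0 + 3(24.05) = 72.16
  H₂O: 0 + 4(24.05) = 96.22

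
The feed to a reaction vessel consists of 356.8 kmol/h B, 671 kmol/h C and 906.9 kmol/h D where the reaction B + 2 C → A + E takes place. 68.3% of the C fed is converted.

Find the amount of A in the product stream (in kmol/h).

C reacted = 0.683 × 671 = 458.3 kmol/h; ν_C = −2, so ξ = 458.3/2 = 229.1 kmol/h.
Outlet amounts (n = n₀ + ν ξ):
  B: 356.8 − 1(229.1) = 127.7
  C: 671 − 2(229.1) = 212.7
  A: 0 + 1(229.1) = 229.1
  E: 0 + 1(229.1) = 229.1
  D: 906.9 (inert)

229 kmol/h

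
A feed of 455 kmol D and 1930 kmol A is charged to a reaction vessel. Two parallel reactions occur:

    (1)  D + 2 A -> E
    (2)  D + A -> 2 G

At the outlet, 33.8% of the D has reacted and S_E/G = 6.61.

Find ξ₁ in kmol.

ξ₁ = 143 kmol

Conversion of D: D consumed = 0.338 × 455 = 153.8 kmol = 1ξ₁ + 1ξ₂.
Selectivity: 1ξ₁ / (2ξ₂) = 6.61 → ξ₁ = 13.22 ξ₂.
Substitute: (1·13.22 + 1) ξ₂ = 153.8 → ξ₂ = 10.82 kmol, ξ₁ = 143 kmol.
Outlet amounts (n = n₀ + Σ ν·ξ):
  D: 455 − 1(143) − 1(10.82) = 301.2
  A: 1930 − 2(143) − 1(10.82) = 1633
  E: 0 + 1(143) = 143
  G: 0 + 2(10.82) = 21.63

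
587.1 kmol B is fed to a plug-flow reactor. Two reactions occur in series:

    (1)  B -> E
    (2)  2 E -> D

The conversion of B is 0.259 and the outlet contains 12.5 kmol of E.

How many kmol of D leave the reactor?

Conversion of B: B consumed = 1ξ₁ = 0.259 × 587.1 → ξ₁ = 152.1 kmol.
E balance: n_E = 0 + 1ξ₁ − 2ξ₂ = 12.5 → ξ₂ = (1·152.1 − 12.5)/2 = 69.78 kmol.
Outlet amounts (n = n₀ + Σ ν·ξ):
  B: 587.1 − 1(152.1) = 435
  E: 0 + 1(152.1) − 2(69.78) = 12.5
  D: 0 + 1(69.78) = 69.78

69.8 kmol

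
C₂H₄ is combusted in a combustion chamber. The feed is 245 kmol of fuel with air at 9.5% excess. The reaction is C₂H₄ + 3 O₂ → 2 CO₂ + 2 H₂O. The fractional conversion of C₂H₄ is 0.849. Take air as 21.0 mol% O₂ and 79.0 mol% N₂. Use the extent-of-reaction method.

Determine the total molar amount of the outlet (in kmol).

Stoichiometric O₂ = 3 × 245 = 735 kmol; O₂ fed = 735 × 1.095 = 804.8 kmol.
N₂ fed = 804.8 × 79/21 = 3028 kmol.
Fuel reacted = 0.849 × 245 → ξ = 208 kmol.
Outlet (n = n₀ + ν ξ):
  C₂H₄: 245 − 1(208) = 37
  O₂: 804.8 − 3(208) = 180.8
  N₂: 3028 (inert)
  CO₂: 0 + 2(208) = 416
  H₂O: 0 + 2(208) = 416
Total out = 37 + 180.8 + 3028 + 416 + 416 = 4077 kmol.

4080 kmol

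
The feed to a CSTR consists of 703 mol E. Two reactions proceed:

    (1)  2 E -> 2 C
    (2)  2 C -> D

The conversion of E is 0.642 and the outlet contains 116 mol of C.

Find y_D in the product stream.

Conversion of E: E consumed = 2ξ₁ = 0.642 × 703 → ξ₁ = 225.7 mol.
C balance: n_C = 0 + 2ξ₁ − 2ξ₂ = 116 → ξ₂ = (2·225.7 − 116)/2 = 167.7 mol.
Outlet amounts (n = n₀ + Σ ν·ξ):
  E: 703 − 2(225.7) = 251.7
  C: 0 + 2(225.7) − 2(167.7) = 116
  D: 0 + 1(167.7) = 167.7
Total out = 535.3 mol; y_D = 167.7 / 535.3 = 0.3132.

0.313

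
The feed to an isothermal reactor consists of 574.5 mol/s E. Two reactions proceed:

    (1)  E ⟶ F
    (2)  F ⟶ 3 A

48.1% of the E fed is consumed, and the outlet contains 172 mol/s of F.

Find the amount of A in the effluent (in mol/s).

Conversion of E: E consumed = 1ξ₁ = 0.481 × 574.5 → ξ₁ = 276.3 mol/s.
F balance: n_F = 0 + 1ξ₁ − 1ξ₂ = 172 → ξ₂ = (1·276.3 − 172)/1 = 104.3 mol/s.
Outlet amounts (n = n₀ + Σ ν·ξ):
  E: 574.5 − 1(276.3) = 298.2
  F: 0 + 1(276.3) − 1(104.3) = 172
  A: 0 + 3(104.3) = 313

313 mol/s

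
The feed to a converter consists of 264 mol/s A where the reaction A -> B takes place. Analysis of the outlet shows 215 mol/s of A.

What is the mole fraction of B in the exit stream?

For A: n = n₀ − 1ξ → 215 = 264 − 1ξ, giving ξ = 49 mol/s.
Outlet amounts (n = n₀ + ν ξ):
  A: 264 − 1(49) = 215
  B: 0 + 1(49) = 49
Total out = 264 mol/s; y_B = 49 / 264 = 0.1856.

0.186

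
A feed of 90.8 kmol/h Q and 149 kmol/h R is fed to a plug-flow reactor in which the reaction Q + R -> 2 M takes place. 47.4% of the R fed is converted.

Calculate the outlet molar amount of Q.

20.2 kmol/h

R reacted = 0.474 × 149 = 70.63 kmol/h; ν_R = −1, so ξ = 70.63/1 = 70.63 kmol/h.
Outlet amounts (n = n₀ + ν ξ):
  Q: 90.8 − 1(70.63) = 20.17
  R: 149 − 1(70.63) = 78.37
  M: 0 + 2(70.63) = 141.3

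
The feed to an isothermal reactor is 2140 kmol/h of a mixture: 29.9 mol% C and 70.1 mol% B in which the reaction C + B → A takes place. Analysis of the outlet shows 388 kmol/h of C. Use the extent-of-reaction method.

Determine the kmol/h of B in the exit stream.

1250 kmol/h

For C: n = n₀ − 1ξ → 388 = 639.9 − 1ξ, giving ξ = 251.9 kmol/h.
Outlet amounts (n = n₀ + ν ξ):
  C: 639.9 − 1(251.9) = 388
  B: 1500 − 1(251.9) = 1248
  A: 0 + 1(251.9) = 251.9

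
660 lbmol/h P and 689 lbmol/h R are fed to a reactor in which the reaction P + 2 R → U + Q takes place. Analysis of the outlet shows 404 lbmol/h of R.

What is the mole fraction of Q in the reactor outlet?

0.118

For R: n = n₀ − 2ξ → 404 = 689 − 2ξ, giving ξ = 142.5 lbmol/h.
Outlet amounts (n = n₀ + ν ξ):
  P: 660 − 1(142.5) = 517.5
  R: 689 − 2(142.5) = 404
  U: 0 + 1(142.5) = 142.5
  Q: 0 + 1(142.5) = 142.5
Total out = 1206 lbmol/h; y_Q = 142.5 / 1206 = 0.1181.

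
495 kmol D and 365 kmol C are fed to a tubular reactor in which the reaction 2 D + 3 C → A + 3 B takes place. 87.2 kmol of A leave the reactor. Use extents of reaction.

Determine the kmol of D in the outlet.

321 kmol

For A: n = n₀ + 1ξ → 87.2 = 0 + 1ξ, giving ξ = 87.2 kmol.
Outlet amounts (n = n₀ + ν ξ):
  D: 495 − 2(87.2) = 320.6
  C: 365 − 3(87.2) = 103.4
  A: 0 + 1(87.2) = 87.2
  B: 0 + 3(87.2) = 261.6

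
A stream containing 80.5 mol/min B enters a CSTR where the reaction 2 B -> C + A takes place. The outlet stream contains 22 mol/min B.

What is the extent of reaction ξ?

For B: n = n₀ − 2ξ → 22 = 80.5 − 2ξ, giving ξ = 29.25 mol/min.
Outlet amounts (n = n₀ + ν ξ):
  B: 80.5 − 2(29.25) = 22
  C: 0 + 1(29.25) = 29.25
  A: 0 + 1(29.25) = 29.25

ξ = 29.2 mol/min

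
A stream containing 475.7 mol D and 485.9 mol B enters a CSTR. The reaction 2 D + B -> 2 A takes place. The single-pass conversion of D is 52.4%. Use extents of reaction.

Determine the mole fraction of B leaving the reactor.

0.432

D reacted = 0.524 × 475.7 = 249.3 mol; ν_D = −2, so ξ = 249.3/2 = 124.6 mol.
Outlet amounts (n = n₀ + ν ξ):
  D: 475.7 − 2(124.6) = 226.4
  B: 485.9 − 1(124.6) = 361.3
  A: 0 + 2(124.6) = 249.3
Total out = 837 mol; y_B = 361.3 / 837 = 0.4316.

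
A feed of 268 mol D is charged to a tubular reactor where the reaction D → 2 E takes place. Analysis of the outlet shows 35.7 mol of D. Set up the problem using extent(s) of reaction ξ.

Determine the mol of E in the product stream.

465 mol

For D: n = n₀ − 1ξ → 35.7 = 268 − 1ξ, giving ξ = 232.3 mol.
Outlet amounts (n = n₀ + ν ξ):
  D: 268 − 1(232.3) = 35.7
  E: 0 + 2(232.3) = 464.6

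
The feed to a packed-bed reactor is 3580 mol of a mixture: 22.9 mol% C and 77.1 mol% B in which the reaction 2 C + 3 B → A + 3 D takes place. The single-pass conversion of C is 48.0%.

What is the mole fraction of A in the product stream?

C reacted = 0.48 × 819.8 = 393.5 mol; ν_C = −2, so ξ = 393.5/2 = 196.8 mol.
Outlet amounts (n = n₀ + ν ξ):
  C: 819.8 − 2(196.8) = 426.3
  B: 2760 − 3(196.8) = 2170
  A: 0 + 1(196.8) = 196.8
  D: 0 + 3(196.8) = 590.3
Total out = 3383 mol; y_A = 196.8 / 3383 = 0.05816.

0.0582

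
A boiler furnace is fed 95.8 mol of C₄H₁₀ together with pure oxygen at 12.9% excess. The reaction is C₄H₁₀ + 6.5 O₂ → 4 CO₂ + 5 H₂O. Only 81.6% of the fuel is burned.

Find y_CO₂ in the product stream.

0.341

Stoichiometric O₂ = 6.5 × 95.8 = 622.7 mol; O₂ fed = 622.7 × 1.129 = 703 mol.
Fuel reacted = 0.816 × 95.8 → ξ = 78.17 mol.
Outlet (n = n₀ + ν ξ):
  C₄H₁₀: 95.8 − 1(78.17) = 17.63
  O₂: 703 − 6.5(78.17) = 194.9
  CO₂: 0 + 4(78.17) = 312.7
  H₂O: 0 + 5(78.17) = 390.9
Total out = 916.1 mol; y_CO₂ = 312.7 / 916.1 = 0.3413.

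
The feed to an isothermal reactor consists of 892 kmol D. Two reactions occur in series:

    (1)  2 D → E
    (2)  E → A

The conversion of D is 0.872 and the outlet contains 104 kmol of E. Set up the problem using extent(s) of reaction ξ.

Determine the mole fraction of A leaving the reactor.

Conversion of D: D consumed = 2ξ₁ = 0.872 × 892 → ξ₁ = 388.9 kmol.
E balance: n_E = 0 + 1ξ₁ − 1ξ₂ = 104 → ξ₂ = (1·388.9 − 104)/1 = 284.9 kmol.
Outlet amounts (n = n₀ + Σ ν·ξ):
  D: 892 − 2(388.9) = 114.2
  E: 0 + 1(388.9) − 1(284.9) = 104
  A: 0 + 1(284.9) = 284.9
Total out = 503.1 kmol; y_A = 284.9 / 503.1 = 0.5663.

0.566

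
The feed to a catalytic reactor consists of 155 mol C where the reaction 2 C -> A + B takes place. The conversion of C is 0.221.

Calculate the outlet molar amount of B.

17.1 mol

C reacted = 0.221 × 155 = 34.26 mol; ν_C = −2, so ξ = 34.26/2 = 17.13 mol.
Outlet amounts (n = n₀ + ν ξ):
  C: 155 − 2(17.13) = 120.7
  A: 0 + 1(17.13) = 17.13
  B: 0 + 1(17.13) = 17.13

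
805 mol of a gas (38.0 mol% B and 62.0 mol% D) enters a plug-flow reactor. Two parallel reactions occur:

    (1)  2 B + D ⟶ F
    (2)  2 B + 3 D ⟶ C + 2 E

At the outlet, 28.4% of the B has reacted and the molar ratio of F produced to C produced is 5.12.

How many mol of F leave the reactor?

36.3 mol

Conversion of B: B consumed = 0.284 × 305.9 = 86.88 mol = 2ξ₁ + 2ξ₂.
Selectivity: 1ξ₁ / (1ξ₂) = 5.12 → ξ₁ = 5.12 ξ₂.
Substitute: (2·5.12 + 2) ξ₂ = 86.88 → ξ₂ = 7.098 mol, ξ₁ = 36.34 mol.
Outlet amounts (n = n₀ + Σ ν·ξ):
  B: 305.9 − 2(36.34) − 2(7.098) = 219
  D: 499.1 − 1(36.34) − 3(7.098) = 441.5
  F: 0 + 1(36.34) = 36.34
  C: 0 + 1(7.098) = 7.098
  E: 0 + 2(7.098) = 14.2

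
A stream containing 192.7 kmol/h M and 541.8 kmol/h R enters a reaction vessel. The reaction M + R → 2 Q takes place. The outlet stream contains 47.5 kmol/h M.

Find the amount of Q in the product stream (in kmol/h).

For M: n = n₀ − 1ξ → 47.5 = 192.7 − 1ξ, giving ξ = 145.2 kmol/h.
Outlet amounts (n = n₀ + ν ξ):
  M: 192.7 − 1(145.2) = 47.5
  R: 541.8 − 1(145.2) = 396.6
  Q: 0 + 2(145.2) = 290.4

290 kmol/h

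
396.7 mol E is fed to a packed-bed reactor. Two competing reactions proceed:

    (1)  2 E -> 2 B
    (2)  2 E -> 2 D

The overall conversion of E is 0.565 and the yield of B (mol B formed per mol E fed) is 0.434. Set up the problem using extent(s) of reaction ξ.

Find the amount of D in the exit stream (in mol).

52 mol

Yield of B: 2ξ₁ / 396.7 = 0.434 → ξ₁ = 86.08 mol.
Conversion of E: 2ξ₁ + 2ξ₂ = 0.565 × 396.7 = 224.1 → ξ₂ = 25.98 mol.
Outlet amounts (n = n₀ + Σ ν·ξ):
  E: 396.7 − 2(86.08) − 2(25.98) = 172.6
  B: 0 + 2(86.08) = 172.2
  D: 0 + 2(25.98) = 51.97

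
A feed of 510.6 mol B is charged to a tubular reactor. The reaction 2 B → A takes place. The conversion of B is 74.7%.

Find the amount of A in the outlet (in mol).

B reacted = 0.747 × 510.6 = 381.4 mol; ν_B = −2, so ξ = 381.4/2 = 190.7 mol.
Outlet amounts (n = n₀ + ν ξ):
  B: 510.6 − 2(190.7) = 129.2
  A: 0 + 1(190.7) = 190.7

191 mol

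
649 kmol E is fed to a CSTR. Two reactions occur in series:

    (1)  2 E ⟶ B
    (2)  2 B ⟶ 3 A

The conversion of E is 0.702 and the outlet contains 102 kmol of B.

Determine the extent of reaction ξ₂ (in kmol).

Conversion of E: E consumed = 2ξ₁ = 0.702 × 649 → ξ₁ = 227.8 kmol.
B balance: n_B = 0 + 1ξ₁ − 2ξ₂ = 102 → ξ₂ = (1·227.8 − 102)/2 = 62.9 kmol.
Outlet amounts (n = n₀ + Σ ν·ξ):
  E: 649 − 2(227.8) = 193.4
  B: 0 + 1(227.8) − 2(62.9) = 102
  A: 0 + 3(62.9) = 188.7

ξ₂ = 62.9 kmol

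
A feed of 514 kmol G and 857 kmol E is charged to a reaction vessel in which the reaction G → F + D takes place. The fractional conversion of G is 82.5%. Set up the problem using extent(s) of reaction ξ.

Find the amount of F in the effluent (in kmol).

G reacted = 0.825 × 514 = 424 kmol; ν_G = −1, so ξ = 424/1 = 424 kmol.
Outlet amounts (n = n₀ + ν ξ):
  G: 514 − 1(424) = 89.95
  F: 0 + 1(424) = 424
  D: 0 + 1(424) = 424
  E: 857 (inert)

424 kmol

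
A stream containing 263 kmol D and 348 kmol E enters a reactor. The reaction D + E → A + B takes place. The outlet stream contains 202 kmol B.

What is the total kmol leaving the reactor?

For B: n = n₀ + 1ξ → 202 = 0 + 1ξ, giving ξ = 202 kmol.
Outlet amounts (n = n₀ + ν ξ):
  D: 263 − 1(202) = 61
  E: 348 − 1(202) = 146
  A: 0 + 1(202) = 202
  B: 0 + 1(202) = 202
Total out = 61 + 146 + 202 + 202 = 611 kmol.

611 kmol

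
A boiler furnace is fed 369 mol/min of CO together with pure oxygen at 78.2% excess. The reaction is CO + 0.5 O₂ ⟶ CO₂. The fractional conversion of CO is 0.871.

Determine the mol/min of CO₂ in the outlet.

321 mol/min

Stoichiometric O₂ = 0.5 × 369 = 184.5 mol/min; O₂ fed = 184.5 × 1.782 = 328.8 mol/min.
Fuel reacted = 0.871 × 369 → ξ = 321.4 mol/min.
Outlet (n = n₀ + ν ξ):
  CO: 369 − 1(321.4) = 47.6
  O₂: 328.8 − 0.5(321.4) = 168.1
  CO₂: 0 + 1(321.4) = 321.4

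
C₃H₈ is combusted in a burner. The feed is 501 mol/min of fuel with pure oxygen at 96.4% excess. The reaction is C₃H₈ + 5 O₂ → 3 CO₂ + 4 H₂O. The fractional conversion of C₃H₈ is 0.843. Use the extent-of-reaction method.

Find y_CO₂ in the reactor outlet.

Stoichiometric O₂ = 5 × 501 = 2505 mol/min; O₂ fed = 2505 × 1.964 = 4920 mol/min.
Fuel reacted = 0.843 × 501 → ξ = 422.3 mol/min.
Outlet (n = n₀ + ν ξ):
  C₃H₈: 501 − 1(422.3) = 78.66
  O₂: 4920 − 5(422.3) = 2808
  CO₂: 0 + 3(422.3) = 1267
  H₂O: 0 + 4(422.3) = 1689
Total out = 5843 mol/min; y_CO₂ = 1267 / 5843 = 0.2168.

0.217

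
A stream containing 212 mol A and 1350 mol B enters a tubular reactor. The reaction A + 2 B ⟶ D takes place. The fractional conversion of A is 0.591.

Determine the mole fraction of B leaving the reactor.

A reacted = 0.591 × 212 = 125.3 mol; ν_A = −1, so ξ = 125.3/1 = 125.3 mol.
Outlet amounts (n = n₀ + ν ξ):
  A: 212 − 1(125.3) = 86.71
  B: 1350 − 2(125.3) = 1099
  D: 0 + 1(125.3) = 125.3
Total out = 1311 mol; y_B = 1099 / 1311 = 0.8383.

0.838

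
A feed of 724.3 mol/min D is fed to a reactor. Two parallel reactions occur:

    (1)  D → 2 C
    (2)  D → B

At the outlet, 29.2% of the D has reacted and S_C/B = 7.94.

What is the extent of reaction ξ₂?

ξ₂ = 42.6 mol/min

Conversion of D: D consumed = 0.292 × 724.3 = 211.5 mol/min = 1ξ₁ + 1ξ₂.
Selectivity: 2ξ₁ / (1ξ₂) = 7.94 → ξ₁ = 3.97 ξ₂.
Substitute: (1·3.97 + 1) ξ₂ = 211.5 → ξ₂ = 42.55 mol/min, ξ₁ = 168.9 mol/min.
Outlet amounts (n = n₀ + Σ ν·ξ):
  D: 724.3 − 1(168.9) − 1(42.55) = 512.8
  C: 0 + 2(168.9) = 337.9
  B: 0 + 1(42.55) = 42.55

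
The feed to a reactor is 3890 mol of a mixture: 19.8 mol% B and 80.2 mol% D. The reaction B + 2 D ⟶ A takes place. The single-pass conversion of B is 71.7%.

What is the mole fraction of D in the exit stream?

0.723

B reacted = 0.717 × 770.2 = 552.2 mol; ν_B = −1, so ξ = 552.2/1 = 552.2 mol.
Outlet amounts (n = n₀ + ν ξ):
  B: 770.2 − 1(552.2) = 218
  D: 3120 − 2(552.2) = 2015
  A: 0 + 1(552.2) = 552.2
Total out = 2786 mol; y_D = 2015 / 2786 = 0.7235.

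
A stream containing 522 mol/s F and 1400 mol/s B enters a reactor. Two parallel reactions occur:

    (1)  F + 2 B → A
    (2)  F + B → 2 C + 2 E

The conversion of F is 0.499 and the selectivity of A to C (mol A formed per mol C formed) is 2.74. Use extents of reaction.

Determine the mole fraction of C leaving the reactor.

Conversion of F: F consumed = 0.499 × 522 = 260.5 mol/s = 1ξ₁ + 1ξ₂.
Selectivity: 1ξ₁ / (2ξ₂) = 2.74 → ξ₁ = 5.48 ξ₂.
Substitute: (1·5.48 + 1) ξ₂ = 260.5 → ξ₂ = 40.2 mol/s, ξ₁ = 220.3 mol/s.
Outlet amounts (n = n₀ + Σ ν·ξ):
  F: 522 − 1(220.3) − 1(40.2) = 261.5
  B: 1400 − 2(220.3) − 1(40.2) = 919.2
  A: 0 + 1(220.3) = 220.3
  C: 0 + 2(40.2) = 80.39
  E: 0 + 2(40.2) = 80.39
Total out = 1562 mol/s; y_C = 80.39 / 1562 = 0.05147.

0.0515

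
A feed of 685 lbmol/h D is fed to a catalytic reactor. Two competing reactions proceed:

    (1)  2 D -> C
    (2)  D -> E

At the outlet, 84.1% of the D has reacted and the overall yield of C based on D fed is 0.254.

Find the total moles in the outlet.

Yield of C: 1ξ₁ / 685 = 0.254 → ξ₁ = 174 lbmol/h.
Conversion of D: 2ξ₁ + 1ξ₂ = 0.841 × 685 = 576.1 → ξ₂ = 228.1 lbmol/h.
Outlet amounts (n = n₀ + Σ ν·ξ):
  D: 685 − 2(174) − 1(228.1) = 108.9
  C: 0 + 1(174) = 174
  E: 0 + 1(228.1) = 228.1
Total out = 108.9 + 174 + 228.1 = 511 lbmol/h.

511 lbmol/h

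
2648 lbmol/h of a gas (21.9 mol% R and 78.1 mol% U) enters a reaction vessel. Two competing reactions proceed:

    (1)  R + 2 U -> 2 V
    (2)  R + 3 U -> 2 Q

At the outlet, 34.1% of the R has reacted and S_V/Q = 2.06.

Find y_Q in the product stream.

Conversion of R: R consumed = 0.341 × 579.9 = 197.7 lbmol/h = 1ξ₁ + 1ξ₂.
Selectivity: 2ξ₁ / (2ξ₂) = 2.06 → ξ₁ = 2.06 ξ₂.
Substitute: (1·2.06 + 1) ξ₂ = 197.7 → ξ₂ = 64.62 lbmol/h, ξ₁ = 133.1 lbmol/h.
Outlet amounts (n = n₀ + Σ ν·ξ):
  R: 579.9 − 1(133.1) − 1(64.62) = 382.2
  U: 2068 − 2(133.1) − 3(64.62) = 1608
  V: 0 + 2(133.1) = 266.3
  Q: 0 + 2(64.62) = 129.2
Total out = 2386 lbmol/h; y_Q = 129.2 / 2386 = 0.05418.

0.0542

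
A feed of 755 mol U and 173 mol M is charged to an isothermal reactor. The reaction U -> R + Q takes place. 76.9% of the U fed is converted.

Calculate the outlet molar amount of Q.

U reacted = 0.769 × 755 = 580.6 mol; ν_U = −1, so ξ = 580.6/1 = 580.6 mol.
Outlet amounts (n = n₀ + ν ξ):
  U: 755 − 1(580.6) = 174.4
  R: 0 + 1(580.6) = 580.6
  Q: 0 + 1(580.6) = 580.6
  M: 173 (inert)

581 mol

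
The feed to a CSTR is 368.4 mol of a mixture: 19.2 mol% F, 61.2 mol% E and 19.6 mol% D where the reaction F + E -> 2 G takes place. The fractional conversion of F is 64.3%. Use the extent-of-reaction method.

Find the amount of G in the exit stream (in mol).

F reacted = 0.643 × 70.73 = 45.48 mol; ν_F = −1, so ξ = 45.48/1 = 45.48 mol.
Outlet amounts (n = n₀ + ν ξ):
  F: 70.73 − 1(45.48) = 25.25
  E: 225.5 − 1(45.48) = 180
  G: 0 + 2(45.48) = 90.96
  D: 72.21 (inert)

91 mol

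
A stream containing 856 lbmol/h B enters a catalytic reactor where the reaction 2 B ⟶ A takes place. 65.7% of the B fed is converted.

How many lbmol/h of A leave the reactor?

B reacted = 0.657 × 856 = 562.4 lbmol/h; ν_B = −2, so ξ = 562.4/2 = 281.2 lbmol/h.
Outlet amounts (n = n₀ + ν ξ):
  B: 856 − 2(281.2) = 293.6
  A: 0 + 1(281.2) = 281.2

281 lbmol/h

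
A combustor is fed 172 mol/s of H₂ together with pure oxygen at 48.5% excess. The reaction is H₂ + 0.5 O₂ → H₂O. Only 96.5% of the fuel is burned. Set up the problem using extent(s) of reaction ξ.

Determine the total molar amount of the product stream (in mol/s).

217 mol/s

Stoichiometric O₂ = 0.5 × 172 = 86 mol/s; O₂ fed = 86 × 1.485 = 127.7 mol/s.
Fuel reacted = 0.965 × 172 → ξ = 166 mol/s.
Outlet (n = n₀ + ν ξ):
  H₂: 172 − 1(166) = 6.02
  O₂: 127.7 − 0.5(166) = 44.72
  H₂O: 0 + 1(166) = 166
Total out = 6.02 + 44.72 + 166 = 216.7 mol/s.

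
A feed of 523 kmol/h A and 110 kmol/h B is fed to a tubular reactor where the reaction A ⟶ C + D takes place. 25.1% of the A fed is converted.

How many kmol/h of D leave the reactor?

A reacted = 0.251 × 523 = 131.3 kmol/h; ν_A = −1, so ξ = 131.3/1 = 131.3 kmol/h.
Outlet amounts (n = n₀ + ν ξ):
  A: 523 − 1(131.3) = 391.7
  C: 0 + 1(131.3) = 131.3
  D: 0 + 1(131.3) = 131.3
  B: 110 (inert)

131 kmol/h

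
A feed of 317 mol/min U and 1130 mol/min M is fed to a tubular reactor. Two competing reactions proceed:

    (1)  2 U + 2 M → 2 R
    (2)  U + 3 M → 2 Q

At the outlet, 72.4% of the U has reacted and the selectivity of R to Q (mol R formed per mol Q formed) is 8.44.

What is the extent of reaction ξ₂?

Conversion of U: U consumed = 0.724 × 317 = 229.5 mol/min = 2ξ₁ + 1ξ₂.
Selectivity: 2ξ₁ / (2ξ₂) = 8.44 → ξ₁ = 8.44 ξ₂.
Substitute: (2·8.44 + 1) ξ₂ = 229.5 → ξ₂ = 12.84 mol/min, ξ₁ = 108.3 mol/min.
Outlet amounts (n = n₀ + Σ ν·ξ):
  U: 317 − 2(108.3) − 1(12.84) = 87.49
  M: 1130 − 2(108.3) − 3(12.84) = 874.8
  R: 0 + 2(108.3) = 216.7
  Q: 0 + 2(12.84) = 25.67

ξ₂ = 12.8 mol/min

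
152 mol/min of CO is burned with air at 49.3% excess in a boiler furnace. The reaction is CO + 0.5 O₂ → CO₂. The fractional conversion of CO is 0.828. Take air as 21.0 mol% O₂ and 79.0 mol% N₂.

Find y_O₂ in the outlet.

0.0803

Stoichiometric O₂ = 0.5 × 152 = 76 mol/min; O₂ fed = 76 × 1.493 = 113.5 mol/min.
N₂ fed = 113.5 × 79/21 = 426.9 mol/min.
Fuel reacted = 0.828 × 152 → ξ = 125.9 mol/min.
Outlet (n = n₀ + ν ξ):
  CO: 152 − 1(125.9) = 26.14
  O₂: 113.5 − 0.5(125.9) = 50.54
  N₂: 426.9 (inert)
  CO₂: 0 + 1(125.9) = 125.9
Total out = 629.4 mol/min; y_O₂ = 50.54 / 629.4 = 0.0803.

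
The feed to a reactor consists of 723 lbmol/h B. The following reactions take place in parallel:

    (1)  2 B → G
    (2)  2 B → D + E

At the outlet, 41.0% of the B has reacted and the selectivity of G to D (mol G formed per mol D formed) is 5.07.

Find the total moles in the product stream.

599 lbmol/h

Conversion of B: B consumed = 0.41 × 723 = 296.4 lbmol/h = 2ξ₁ + 2ξ₂.
Selectivity: 1ξ₁ / (1ξ₂) = 5.07 → ξ₁ = 5.07 ξ₂.
Substitute: (2·5.07 + 2) ξ₂ = 296.4 → ξ₂ = 24.42 lbmol/h, ξ₁ = 123.8 lbmol/h.
Outlet amounts (n = n₀ + Σ ν·ξ):
  B: 723 − 2(123.8) − 2(24.42) = 426.6
  G: 0 + 1(123.8) = 123.8
  D: 0 + 1(24.42) = 24.42
  E: 0 + 1(24.42) = 24.42
Total out = 426.6 + 123.8 + 24.42 + 24.42 = 599.2 lbmol/h.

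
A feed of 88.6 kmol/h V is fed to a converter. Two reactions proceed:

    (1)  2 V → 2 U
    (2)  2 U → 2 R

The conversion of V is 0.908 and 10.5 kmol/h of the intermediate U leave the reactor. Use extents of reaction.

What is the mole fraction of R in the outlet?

Conversion of V: V consumed = 2ξ₁ = 0.908 × 88.6 → ξ₁ = 40.22 kmol/h.
U balance: n_U = 0 + 2ξ₁ − 2ξ₂ = 10.5 → ξ₂ = (2·40.22 − 10.5)/2 = 34.97 kmol/h.
Outlet amounts (n = n₀ + Σ ν·ξ):
  V: 88.6 − 2(40.22) = 8.151
  U: 0 + 2(40.22) − 2(34.97) = 10.5
  R: 0 + 2(34.97) = 69.95
Total out = 88.6 kmol/h; y_R = 69.95 / 88.6 = 0.7895.

0.789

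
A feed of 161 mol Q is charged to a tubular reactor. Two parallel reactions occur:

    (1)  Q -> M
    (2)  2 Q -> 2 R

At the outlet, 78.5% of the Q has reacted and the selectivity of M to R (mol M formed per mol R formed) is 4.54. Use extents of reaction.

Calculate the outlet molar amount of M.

Conversion of Q: Q consumed = 0.785 × 161 = 126.4 mol = 1ξ₁ + 2ξ₂.
Selectivity: 1ξ₁ / (2ξ₂) = 4.54 → ξ₁ = 9.08 ξ₂.
Substitute: (1·9.08 + 2) ξ₂ = 126.4 → ξ₂ = 11.41 mol, ξ₁ = 103.6 mol.
Outlet amounts (n = n₀ + Σ ν·ξ):
  Q: 161 − 1(103.6) − 2(11.41) = 34.61
  M: 0 + 1(103.6) = 103.6
  R: 0 + 2(11.41) = 22.81

104 mol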